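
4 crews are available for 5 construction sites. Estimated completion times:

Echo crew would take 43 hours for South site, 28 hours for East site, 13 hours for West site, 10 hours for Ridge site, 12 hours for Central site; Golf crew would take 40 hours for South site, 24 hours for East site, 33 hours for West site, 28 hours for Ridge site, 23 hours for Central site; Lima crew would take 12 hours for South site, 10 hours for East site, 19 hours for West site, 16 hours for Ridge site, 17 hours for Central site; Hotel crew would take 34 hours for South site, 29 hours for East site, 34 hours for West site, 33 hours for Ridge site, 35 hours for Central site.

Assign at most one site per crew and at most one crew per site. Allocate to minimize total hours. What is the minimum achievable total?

Optimal: Echo crew→Ridge site (10 hours), Golf crew→Central site (23 hours), Lima crew→South site (12 hours), Hotel crew→East site (29 hours) — total 10+23+12+29 = 74 hours.
Min-entry greedy (repeatedly take the single cheapest remaining cell) gives 77 hours, worse by 3.

Minimum total: 74 hours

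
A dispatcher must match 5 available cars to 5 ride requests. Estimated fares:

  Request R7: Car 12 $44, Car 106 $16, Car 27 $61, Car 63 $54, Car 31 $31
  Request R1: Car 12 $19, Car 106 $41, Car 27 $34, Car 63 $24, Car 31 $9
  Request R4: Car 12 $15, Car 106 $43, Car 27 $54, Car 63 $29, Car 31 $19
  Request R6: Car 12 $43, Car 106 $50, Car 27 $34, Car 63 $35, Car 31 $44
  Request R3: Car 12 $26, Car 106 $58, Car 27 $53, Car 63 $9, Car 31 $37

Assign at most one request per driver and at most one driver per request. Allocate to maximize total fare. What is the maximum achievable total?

Maximum total: $229

Optimal: Car 12→Request R1 ($19), Car 106→Request R3 ($58), Car 27→Request R4 ($54), Car 63→Request R7 ($54), Car 31→Request R6 ($44) — total 19+58+54+54+44 = $229.
Max-entry greedy (repeatedly take the single best remaining cell) gives $211, worse by 18.
Swapping Car 63↔Car 12 (Car 63→Request R1 $24, Car 12→Request R7 $44) loses 5.
Checked against all permutations: $229 is optimal.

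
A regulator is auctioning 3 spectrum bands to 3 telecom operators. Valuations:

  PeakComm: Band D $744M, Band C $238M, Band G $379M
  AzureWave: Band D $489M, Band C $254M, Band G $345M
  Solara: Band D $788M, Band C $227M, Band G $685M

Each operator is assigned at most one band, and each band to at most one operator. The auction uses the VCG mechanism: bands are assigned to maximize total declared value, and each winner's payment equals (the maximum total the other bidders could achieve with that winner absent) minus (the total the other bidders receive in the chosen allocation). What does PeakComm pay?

PeakComm pays $235M.

Efficient allocation: PeakComm→Band D ($744M), AzureWave→Band C ($254M), Solara→Band G ($685M); total welfare W = $1683M.
PeakComm receives Band D at value $744M, so the others get W − 744 = $939M.
Without PeakComm: best allocation of the remaining 2 bidders over all 3 bands is AzureWave→Band D ($489M), Solara→Band G ($685M), total $1174M.
VCG payment = (others' best without PeakComm) − (others' welfare with PeakComm) = 1174 − 939 = $235M.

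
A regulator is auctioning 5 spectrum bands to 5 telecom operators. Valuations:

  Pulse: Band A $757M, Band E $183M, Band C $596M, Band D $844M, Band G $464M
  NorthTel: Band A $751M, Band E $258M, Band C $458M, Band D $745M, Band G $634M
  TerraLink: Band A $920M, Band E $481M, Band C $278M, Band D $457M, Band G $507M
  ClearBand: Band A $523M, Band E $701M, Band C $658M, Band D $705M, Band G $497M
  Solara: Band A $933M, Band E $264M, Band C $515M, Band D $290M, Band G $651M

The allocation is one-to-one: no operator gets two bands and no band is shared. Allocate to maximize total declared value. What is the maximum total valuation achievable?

Optimal: Pulse→Band D ($844M), NorthTel→Band G ($634M), TerraLink→Band A ($920M), ClearBand→Band E ($701M), Solara→Band C ($515M) — total 844+634+920+701+515 = $3614M.
Max-entry greedy (repeatedly take the single best remaining cell) gives $3390M, worse by 224.
Next-best assignment: Pulse→Band C, NorthTel→Band D, TerraLink→Band A, ClearBand→Band E, Solara→Band G = $3613M.
Swapping Solara↔TerraLink (Solara→Band A $933M, TerraLink→Band C $278M) loses 224.
No other one-to-one assignment exceeds $3614M.

Maximum total: $3614M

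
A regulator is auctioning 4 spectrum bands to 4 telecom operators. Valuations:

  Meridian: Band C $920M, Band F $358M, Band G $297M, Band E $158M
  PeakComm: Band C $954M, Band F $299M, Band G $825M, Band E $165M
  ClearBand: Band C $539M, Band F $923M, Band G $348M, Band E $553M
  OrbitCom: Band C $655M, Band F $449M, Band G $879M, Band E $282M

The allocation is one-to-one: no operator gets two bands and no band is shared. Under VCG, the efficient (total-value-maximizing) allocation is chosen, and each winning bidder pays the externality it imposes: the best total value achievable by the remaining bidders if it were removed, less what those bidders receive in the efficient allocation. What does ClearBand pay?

Efficient allocation: Meridian→Band C ($920M), PeakComm→Band G ($825M), ClearBand→Band F ($923M), OrbitCom→Band E ($282M); total welfare W = $2950M.
ClearBand receives Band F at value $923M, so the others get W − 923 = $2027M.
Without ClearBand: best allocation of the remaining 3 bidders over all 4 bands is Meridian→Band C ($920M), PeakComm→Band G ($825M), OrbitCom→Band F ($449M), total $2194M.
VCG payment = (others' best without ClearBand) − (others' welfare with ClearBand) = 2194 − 2027 = $167M.

ClearBand pays $167M.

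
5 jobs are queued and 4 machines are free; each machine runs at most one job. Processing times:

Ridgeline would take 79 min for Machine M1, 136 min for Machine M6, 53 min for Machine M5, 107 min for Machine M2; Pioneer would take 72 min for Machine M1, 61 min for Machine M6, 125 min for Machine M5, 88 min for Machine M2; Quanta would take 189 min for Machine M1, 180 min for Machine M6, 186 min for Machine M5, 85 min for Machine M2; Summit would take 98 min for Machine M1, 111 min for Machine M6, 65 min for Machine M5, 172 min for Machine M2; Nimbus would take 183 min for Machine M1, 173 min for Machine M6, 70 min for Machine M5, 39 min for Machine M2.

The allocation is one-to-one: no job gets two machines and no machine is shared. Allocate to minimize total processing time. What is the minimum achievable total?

Min total: 244 min

Optimal: Ridgeline→Machine M1 (79 min), Pioneer→Machine M6 (61 min), Summit→Machine M5 (65 min), Nimbus→Machine M2 (39 min) — total 79+61+65+39 = 244 min.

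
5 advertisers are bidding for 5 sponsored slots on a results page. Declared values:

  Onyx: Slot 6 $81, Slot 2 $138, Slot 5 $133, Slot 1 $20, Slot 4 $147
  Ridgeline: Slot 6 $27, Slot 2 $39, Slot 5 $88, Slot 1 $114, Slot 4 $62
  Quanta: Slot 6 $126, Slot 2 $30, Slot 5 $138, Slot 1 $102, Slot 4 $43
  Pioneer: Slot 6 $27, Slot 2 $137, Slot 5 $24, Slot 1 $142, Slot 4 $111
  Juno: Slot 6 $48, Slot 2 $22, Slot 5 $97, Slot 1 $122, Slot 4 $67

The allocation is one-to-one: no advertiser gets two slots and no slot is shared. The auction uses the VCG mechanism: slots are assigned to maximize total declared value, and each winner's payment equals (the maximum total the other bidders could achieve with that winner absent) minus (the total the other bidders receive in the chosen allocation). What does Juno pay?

Efficient allocation: Onyx→Slot 4 ($147), Ridgeline→Slot 1 ($114), Quanta→Slot 6 ($126), Pioneer→Slot 2 ($137), Juno→Slot 5 ($97); total welfare W = $621.
Juno receives Slot 5 at value $97, so the others get W − 97 = $524.
Without Juno: best allocation of the remaining 4 bidders over all 5 slots is Onyx→Slot 4 ($147), Ridgeline→Slot 1 ($114), Quanta→Slot 5 ($138), Pioneer→Slot 2 ($137), total $536.
VCG payment = (others' best without Juno) − (others' welfare with Juno) = 536 − 524 = $12.

Juno pays $12.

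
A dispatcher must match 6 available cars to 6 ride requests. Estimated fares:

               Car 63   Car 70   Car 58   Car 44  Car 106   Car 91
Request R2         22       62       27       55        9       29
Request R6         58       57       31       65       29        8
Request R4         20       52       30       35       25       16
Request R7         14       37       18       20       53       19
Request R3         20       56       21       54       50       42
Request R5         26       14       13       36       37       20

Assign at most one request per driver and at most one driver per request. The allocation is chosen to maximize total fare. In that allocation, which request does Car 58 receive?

Car 58 receives Request R4.

This is a one-to-one assignment (maximum-weight bipartite matching).
Optimal: Car 63→Request R6 ($58), Car 70→Request R2 ($62), Car 58→Request R4 ($30), Car 44→Request R5 ($36), Car 106→Request R7 ($53), Car 91→Request R3 ($42) — total 58+62+30+36+53+42 = $281.
Max-entry greedy (repeatedly take the single best remaining cell) gives $278, worse by 3.
Next-best assignment: Car 63→Request R5, Car 70→Request R2, Car 58→Request R4, Car 44→Request R6, Car 106→Request R7, Car 91→Request R3 = $278.
Car 58's own top request is Request R6 ($31), but forcing Car 58→Request R6 and reassigning the rest optimally gives only $259 — worse by 22.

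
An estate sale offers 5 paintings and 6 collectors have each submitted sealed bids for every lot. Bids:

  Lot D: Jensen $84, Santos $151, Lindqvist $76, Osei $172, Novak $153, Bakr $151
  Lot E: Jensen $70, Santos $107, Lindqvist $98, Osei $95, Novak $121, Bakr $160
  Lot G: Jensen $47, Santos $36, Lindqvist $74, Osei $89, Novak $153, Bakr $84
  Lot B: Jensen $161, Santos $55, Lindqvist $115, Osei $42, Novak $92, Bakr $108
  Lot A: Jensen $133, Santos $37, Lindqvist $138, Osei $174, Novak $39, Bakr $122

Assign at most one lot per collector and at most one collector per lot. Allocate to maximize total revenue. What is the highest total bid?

Optimal: Santos→Lot D ($151), Bakr→Lot E ($160), Novak→Lot G ($153), Jensen→Lot B ($161), Osei→Lot A ($174) — total 151+160+153+161+174 = $799.
Column-greedy (each lot in turn goes to its best remaining collector) gives $784, worse by 15.
Next-best assignment: Osei→Lot D, Bakr→Lot E, Novak→Lot G, Jensen→Lot B, Lindqvist→Lot A = $784.

Maximum total: $799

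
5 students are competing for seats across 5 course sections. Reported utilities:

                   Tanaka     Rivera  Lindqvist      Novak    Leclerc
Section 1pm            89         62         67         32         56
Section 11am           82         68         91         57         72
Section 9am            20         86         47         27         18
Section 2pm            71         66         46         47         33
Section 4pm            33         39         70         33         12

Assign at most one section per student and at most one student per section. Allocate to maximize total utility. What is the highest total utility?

Max total: 364 points

Optimal: Tanaka→Section 1pm (89 points), Rivera→Section 9am (86 points), Lindqvist→Section 4pm (70 points), Novak→Section 2pm (47 points), Leclerc→Section 11am (72 points) — total 89+86+70+47+72 = 364 points.
Max-entry greedy (repeatedly take the single best remaining cell) gives 325 points, worse by 39.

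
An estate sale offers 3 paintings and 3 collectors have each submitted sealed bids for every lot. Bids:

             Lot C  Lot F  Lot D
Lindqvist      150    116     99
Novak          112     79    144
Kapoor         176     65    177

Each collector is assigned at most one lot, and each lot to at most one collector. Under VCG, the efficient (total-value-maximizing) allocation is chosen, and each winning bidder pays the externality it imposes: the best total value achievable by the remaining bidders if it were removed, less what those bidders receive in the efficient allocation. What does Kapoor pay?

Kapoor pays $34.

Efficient allocation: Lindqvist→Lot F ($116), Novak→Lot D ($144), Kapoor→Lot C ($176); total welfare W = $436.
Kapoor receives Lot C at value $176, so the others get W − 176 = $260.
Without Kapoor: best allocation of the remaining 2 bidders over all 3 lots is Lindqvist→Lot C ($150), Novak→Lot D ($144), total $294.
VCG payment = (others' best without Kapoor) − (others' welfare with Kapoor) = 294 − 260 = $34.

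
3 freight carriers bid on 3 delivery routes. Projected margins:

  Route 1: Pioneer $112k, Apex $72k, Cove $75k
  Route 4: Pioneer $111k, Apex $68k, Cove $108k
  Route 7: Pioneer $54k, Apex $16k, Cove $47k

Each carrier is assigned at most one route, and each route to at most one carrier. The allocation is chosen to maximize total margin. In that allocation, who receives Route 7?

Optimal: Pioneer→Route 1 ($112k), Apex→Route 7 ($16k), Cove→Route 4 ($108k) — total 112+16+108 = $236k.
Row-greedy (each carrier in turn takes its best remaining route) gives $227k, worse by 9.
Next-best assignment: Pioneer→Route 7, Apex→Route 1, Cove→Route 4 = $234k.
Checked against all permutations: $236k is optimal.
Apex's own top route is Route 1 ($72k), but forcing Apex→Route 1 and reassigning the rest optimally gives only $234k — worse by 2.

Apex receives Route 7.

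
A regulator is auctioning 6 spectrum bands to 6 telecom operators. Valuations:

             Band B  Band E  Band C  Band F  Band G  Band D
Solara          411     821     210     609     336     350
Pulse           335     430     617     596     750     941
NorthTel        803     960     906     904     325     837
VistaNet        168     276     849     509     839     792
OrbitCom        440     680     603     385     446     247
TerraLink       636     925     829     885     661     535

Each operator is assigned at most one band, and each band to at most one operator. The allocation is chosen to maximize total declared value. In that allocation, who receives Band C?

OrbitCom receives Band C.

This is a one-to-one assignment (maximum-weight bipartite matching).
Optimal: Solara→Band E ($821M), Pulse→Band D ($941M), NorthTel→Band B ($803M), VistaNet→Band G ($839M), OrbitCom→Band C ($603M), TerraLink→Band F ($885M) — total 821+941+803+839+603+885 = $4892M.
OrbitCom's own top band is Band E ($680M), but forcing OrbitCom→Band E and reassigning the rest optimally gives only $4701M — worse by 191.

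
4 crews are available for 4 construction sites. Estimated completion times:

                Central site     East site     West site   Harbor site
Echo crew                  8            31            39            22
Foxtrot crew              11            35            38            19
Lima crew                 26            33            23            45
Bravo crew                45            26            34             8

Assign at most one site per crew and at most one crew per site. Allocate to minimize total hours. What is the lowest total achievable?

Min total: 73 hours

Optimal: Echo crew→East site (31 hours), Foxtrot crew→Central site (11 hours), Lima crew→West site (23 hours), Bravo crew→Harbor site (8 hours) — total 31+11+23+8 = 73 hours.
Checked against all permutations: 73 hours is optimal.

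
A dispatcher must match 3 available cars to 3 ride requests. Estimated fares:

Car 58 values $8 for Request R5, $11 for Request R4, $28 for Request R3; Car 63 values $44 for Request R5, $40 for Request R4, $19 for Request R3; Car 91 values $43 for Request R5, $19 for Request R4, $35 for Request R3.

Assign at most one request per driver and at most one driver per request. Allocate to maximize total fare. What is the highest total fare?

Maximum total: $111

This is a one-to-one assignment (maximum-weight bipartite matching).
Optimal: Car 58→Request R3 ($28), Car 63→Request R4 ($40), Car 91→Request R5 ($43) — total 28+40+43 = $111.
Next-best assignment: Car 58→Request R3, Car 63→Request R5, Car 91→Request R4 = $91.
Swapping Car 91↔Car 58 (Car 91→Request R3 $35, Car 58→Request R5 $8) loses 28.
Checked against all permutations: $111 is optimal.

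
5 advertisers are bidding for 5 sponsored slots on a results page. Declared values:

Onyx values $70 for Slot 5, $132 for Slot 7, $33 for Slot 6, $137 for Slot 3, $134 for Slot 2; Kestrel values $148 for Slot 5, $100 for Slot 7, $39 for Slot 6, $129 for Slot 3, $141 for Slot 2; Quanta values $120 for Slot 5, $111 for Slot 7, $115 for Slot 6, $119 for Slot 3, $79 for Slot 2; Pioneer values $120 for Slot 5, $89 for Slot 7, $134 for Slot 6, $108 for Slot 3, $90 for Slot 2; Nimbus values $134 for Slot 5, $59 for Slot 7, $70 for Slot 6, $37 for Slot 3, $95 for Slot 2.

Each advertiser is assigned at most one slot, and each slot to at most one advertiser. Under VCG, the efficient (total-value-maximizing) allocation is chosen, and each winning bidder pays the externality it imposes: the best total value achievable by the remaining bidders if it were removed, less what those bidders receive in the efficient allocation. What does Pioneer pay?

Efficient allocation: Onyx→Slot 7 ($132), Kestrel→Slot 2 ($141), Quanta→Slot 3 ($119), Pioneer→Slot 6 ($134), Nimbus→Slot 5 ($134); total welfare W = $660.
Pioneer receives Slot 6 at value $134, so the others get W − 134 = $526.
Without Pioneer: best allocation of the remaining 4 bidders over all 5 slots is Onyx→Slot 3 ($137), Kestrel→Slot 2 ($141), Quanta→Slot 6 ($115), Nimbus→Slot 5 ($134), total $527.
VCG payment = (others' best without Pioneer) − (others' welfare with Pioneer) = 527 − 526 = $1.

Pioneer pays $1.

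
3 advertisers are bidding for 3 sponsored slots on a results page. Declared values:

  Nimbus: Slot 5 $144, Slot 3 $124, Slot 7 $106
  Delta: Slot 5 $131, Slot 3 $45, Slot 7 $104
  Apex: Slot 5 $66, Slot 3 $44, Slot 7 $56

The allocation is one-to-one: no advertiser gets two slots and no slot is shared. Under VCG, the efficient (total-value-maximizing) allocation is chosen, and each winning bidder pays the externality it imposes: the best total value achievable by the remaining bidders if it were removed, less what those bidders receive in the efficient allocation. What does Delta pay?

Delta pays $20.

Efficient allocation: Nimbus→Slot 3 ($124), Delta→Slot 5 ($131), Apex→Slot 7 ($56); total welfare W = $311.
Delta receives Slot 5 at value $131, so the others get W − 131 = $180.
Without Delta: best allocation of the remaining 2 bidders over all 3 slots is Nimbus→Slot 5 ($144), Apex→Slot 7 ($56), total $200.
VCG payment = (others' best without Delta) − (others' welfare with Delta) = 200 − 180 = $20.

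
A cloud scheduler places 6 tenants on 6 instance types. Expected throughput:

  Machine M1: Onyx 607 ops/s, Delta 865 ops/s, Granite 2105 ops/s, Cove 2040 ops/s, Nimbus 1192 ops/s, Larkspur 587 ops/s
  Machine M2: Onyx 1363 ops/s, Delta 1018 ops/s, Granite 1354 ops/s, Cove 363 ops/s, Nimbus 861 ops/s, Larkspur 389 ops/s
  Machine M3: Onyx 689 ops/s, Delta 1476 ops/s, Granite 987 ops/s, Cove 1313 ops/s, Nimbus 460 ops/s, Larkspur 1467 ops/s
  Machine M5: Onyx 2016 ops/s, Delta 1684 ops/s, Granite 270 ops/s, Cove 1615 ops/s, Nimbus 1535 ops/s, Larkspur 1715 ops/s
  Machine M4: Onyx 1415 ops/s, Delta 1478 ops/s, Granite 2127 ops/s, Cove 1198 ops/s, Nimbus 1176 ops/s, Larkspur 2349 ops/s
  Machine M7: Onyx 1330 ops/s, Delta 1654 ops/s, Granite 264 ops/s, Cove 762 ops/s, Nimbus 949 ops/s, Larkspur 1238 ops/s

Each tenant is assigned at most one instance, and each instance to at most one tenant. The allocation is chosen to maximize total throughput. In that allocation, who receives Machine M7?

This is a one-to-one assignment (maximum-weight bipartite matching).
Optimal: Onyx→Machine M2 (1363 ops/s), Delta→Machine M7 (1654 ops/s), Granite→Machine M1 (2105 ops/s), Cove→Machine M3 (1313 ops/s), Nimbus→Machine M5 (1535 ops/s), Larkspur→Machine M4 (2349 ops/s) — total 1363+1654+2105+1313+1535+2349 = 10319 ops/s.
Max-entry greedy (repeatedly take the single best remaining cell) gives 10298 ops/s, worse by 21.
Swapping Cove↔Nimbus (Cove→Machine M5 1615 ops/s, Nimbus→Machine M3 460 ops/s) loses 773.
Every other assignment is strictly worse.
Delta's own top instance is Machine M5 (1684 ops/s), but forcing Delta→Machine M5 and reassigning the rest optimally gives only 9763 ops/s — worse by 556.

Delta receives Machine M7.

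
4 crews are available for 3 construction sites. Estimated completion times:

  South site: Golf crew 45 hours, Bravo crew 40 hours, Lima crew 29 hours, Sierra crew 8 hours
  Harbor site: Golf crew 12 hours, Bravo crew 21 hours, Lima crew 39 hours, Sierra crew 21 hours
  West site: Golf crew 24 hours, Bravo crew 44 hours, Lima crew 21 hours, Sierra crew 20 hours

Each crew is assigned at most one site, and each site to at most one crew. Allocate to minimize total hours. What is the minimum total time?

Minimum total: 41 hours

Treat this as an assignment problem: match each crew to one site.
Optimal: Sierra crew→South site (8 hours), Golf crew→Harbor site (12 hours), Lima crew→West site (21 hours) — total 8+12+21 = 41 hours.
Row-greedy (each crew in turn takes its cheapest remaining site) gives 73 hours, worse by 32.
Checked against all permutations: 41 hours is optimal.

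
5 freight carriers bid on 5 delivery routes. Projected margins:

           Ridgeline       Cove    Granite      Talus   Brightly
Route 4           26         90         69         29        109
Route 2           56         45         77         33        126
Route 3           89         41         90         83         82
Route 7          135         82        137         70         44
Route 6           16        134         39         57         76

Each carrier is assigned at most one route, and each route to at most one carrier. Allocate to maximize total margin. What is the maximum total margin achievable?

Treat this as an assignment problem: match each carrier to one route.
Optimal: Ridgeline→Route 7 ($135k), Cove→Route 6 ($134k), Granite→Route 4 ($69k), Talus→Route 3 ($83k), Brightly→Route 2 ($126k) — total 135+134+69+83+126 = $547k.
Row-greedy (each carrier in turn takes its best remaining route) gives $501k, worse by 46.
Swapping Granite↔Brightly (Granite→Route 2 $77k, Brightly→Route 4 $109k) loses 9.
Every other assignment is strictly worse.

Maximum total: $547k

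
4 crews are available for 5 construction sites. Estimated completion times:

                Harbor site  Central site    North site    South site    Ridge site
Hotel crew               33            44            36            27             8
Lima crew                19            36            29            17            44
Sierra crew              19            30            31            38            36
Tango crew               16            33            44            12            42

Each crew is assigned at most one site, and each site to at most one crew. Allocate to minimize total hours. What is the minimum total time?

Optimal: Hotel crew→Ridge site (8 hours), Lima crew→North site (29 hours), Sierra crew→Harbor site (19 hours), Tango crew→South site (12 hours) — total 8+29+19+12 = 68 hours.
Column-greedy (each site in turn goes to its cheapest remaining crew) gives 102 hours, worse by 34.
Next-best assignment: Hotel crew→Ridge site, Lima crew→Harbor site, Sierra crew→Central site, Tango crew→South site = 69 hours.
Checked against all permutations: 68 hours is optimal.

Min total: 68 hours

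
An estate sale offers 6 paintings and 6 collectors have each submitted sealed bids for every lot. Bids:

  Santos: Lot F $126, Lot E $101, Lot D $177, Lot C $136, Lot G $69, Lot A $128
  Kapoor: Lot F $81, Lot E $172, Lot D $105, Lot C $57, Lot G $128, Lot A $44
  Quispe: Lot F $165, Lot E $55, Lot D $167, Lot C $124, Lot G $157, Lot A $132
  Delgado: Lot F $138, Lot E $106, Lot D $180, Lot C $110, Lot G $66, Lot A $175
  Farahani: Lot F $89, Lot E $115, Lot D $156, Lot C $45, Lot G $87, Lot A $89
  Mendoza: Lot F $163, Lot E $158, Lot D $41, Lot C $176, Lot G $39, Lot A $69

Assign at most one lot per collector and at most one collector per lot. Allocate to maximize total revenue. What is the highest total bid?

Maximum total: $962

This is a one-to-one assignment (maximum-weight bipartite matching).
Optimal: Santos→Lot F ($126), Kapoor→Lot E ($172), Quispe→Lot G ($157), Delgado→Lot A ($175), Farahani→Lot D ($156), Mendoza→Lot C ($176) — total 126+172+157+175+156+176 = $962.
Max-entry greedy (repeatedly take the single best remaining cell) gives $908, worse by 54.
Next-best assignment: Santos→Lot C, Kapoor→Lot E, Quispe→Lot G, Delgado→Lot A, Farahani→Lot D, Mendoza→Lot F = $959.
Swapping Mendoza↔Santos (Mendoza→Lot F $163, Santos→Lot C $136) loses 3.
Checked against all permutations: $962 is optimal.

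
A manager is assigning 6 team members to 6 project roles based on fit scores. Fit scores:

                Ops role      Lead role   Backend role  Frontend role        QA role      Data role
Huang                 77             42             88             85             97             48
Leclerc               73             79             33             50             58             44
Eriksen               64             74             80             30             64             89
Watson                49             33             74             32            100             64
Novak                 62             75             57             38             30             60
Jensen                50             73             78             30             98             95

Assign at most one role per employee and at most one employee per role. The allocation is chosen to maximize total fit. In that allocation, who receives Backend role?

Optimal: Huang→Frontend role (85 pts), Leclerc→Ops role (73 pts), Eriksen→Backend role (80 pts), Watson→QA role (100 pts), Novak→Lead role (75 pts), Jensen→Data role (95 pts) — total 85+73+80+100+75+95 = 508 pts.
Row-greedy (each employee in turn takes its best remaining role) gives 431 pts, worse by 77.
Swapping Leclerc↔Eriksen (Leclerc→Backend role 33 pts, Eriksen→Ops role 64 pts) loses 56.
Eriksen's own top role is Data role (89 pts), but forcing Eriksen→Data role and reassigning the rest optimally gives only 500 pts — worse by 8.

Eriksen receives Backend role.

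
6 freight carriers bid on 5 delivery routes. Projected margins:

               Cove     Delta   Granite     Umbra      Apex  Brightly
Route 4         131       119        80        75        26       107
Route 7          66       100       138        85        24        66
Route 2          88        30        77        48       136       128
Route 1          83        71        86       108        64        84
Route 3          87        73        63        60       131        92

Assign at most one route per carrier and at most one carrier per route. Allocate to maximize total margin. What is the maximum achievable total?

Optimal: Cove→Route 4 ($131k), Granite→Route 7 ($138k), Brightly→Route 2 ($128k), Umbra→Route 1 ($108k), Apex→Route 3 ($131k) — total 131+138+128+108+131 = $636k.
Row-greedy (each carrier in turn takes its best remaining route) gives $513k, worse by 123.
Next-best assignment: Delta→Route 4, Granite→Route 7, Brightly→Route 2, Umbra→Route 1, Apex→Route 3 = $624k.
Checked against all permutations: $636k is optimal.

Max total: $636k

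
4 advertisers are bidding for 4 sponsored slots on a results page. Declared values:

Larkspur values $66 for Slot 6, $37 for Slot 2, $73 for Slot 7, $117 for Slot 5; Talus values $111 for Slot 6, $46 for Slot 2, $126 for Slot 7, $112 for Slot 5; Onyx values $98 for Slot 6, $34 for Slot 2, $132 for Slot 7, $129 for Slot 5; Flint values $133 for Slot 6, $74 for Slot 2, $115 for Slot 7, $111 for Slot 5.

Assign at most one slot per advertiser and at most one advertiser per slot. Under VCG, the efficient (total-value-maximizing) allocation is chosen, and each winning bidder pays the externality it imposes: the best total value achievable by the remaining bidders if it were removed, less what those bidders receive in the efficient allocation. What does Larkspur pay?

Larkspur pays $71.

Efficient allocation: Larkspur→Slot 5 ($117), Talus→Slot 6 ($111), Onyx→Slot 7 ($132), Flint→Slot 2 ($74); total welfare W = $434.
Larkspur receives Slot 5 at value $117, so the others get W − 117 = $317.
Without Larkspur: best allocation of the remaining 3 bidders over all 4 slots is Talus→Slot 7 ($126), Onyx→Slot 5 ($129), Flint→Slot 6 ($133), total $388.
VCG payment = (others' best without Larkspur) − (others' welfare with Larkspur) = 388 − 317 = $71.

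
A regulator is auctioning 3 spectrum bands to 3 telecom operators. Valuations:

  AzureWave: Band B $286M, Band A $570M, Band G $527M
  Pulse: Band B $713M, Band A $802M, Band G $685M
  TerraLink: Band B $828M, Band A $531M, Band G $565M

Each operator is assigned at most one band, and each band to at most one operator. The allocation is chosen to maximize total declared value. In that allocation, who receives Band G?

Optimal: AzureWave→Band G ($527M), Pulse→Band A ($802M), TerraLink→Band B ($828M) — total 527+802+828 = $2157M.
Row-greedy (each operator in turn takes its best remaining band) gives $1848M, worse by 309.
Swapping TerraLink↔AzureWave (TerraLink→Band G $565M, AzureWave→Band B $286M) loses 504.
AzureWave's own top band is Band A ($570M), but forcing AzureWave→Band A and reassigning the rest optimally gives only $2083M — worse by 74.

AzureWave receives Band G.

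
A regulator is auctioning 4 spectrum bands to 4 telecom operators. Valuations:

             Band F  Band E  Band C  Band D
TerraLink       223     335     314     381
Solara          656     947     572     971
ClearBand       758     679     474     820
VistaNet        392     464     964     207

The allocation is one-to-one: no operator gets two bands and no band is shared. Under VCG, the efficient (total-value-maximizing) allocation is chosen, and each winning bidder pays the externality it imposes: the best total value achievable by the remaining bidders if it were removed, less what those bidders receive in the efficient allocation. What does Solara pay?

Efficient allocation: TerraLink→Band D ($381M), Solara→Band E ($947M), ClearBand→Band F ($758M), VistaNet→Band C ($964M); total welfare W = $3050M.
Solara receives Band E at value $947M, so the others get W − 947 = $2103M.
Without Solara: best allocation of the remaining 3 bidders over all 4 bands is TerraLink→Band E ($335M), ClearBand→Band D ($820M), VistaNet→Band C ($964M), total $2119M.
VCG payment = (others' best without Solara) − (others' welfare with Solara) = 2119 − 2103 = $16M.

Solara pays $16M.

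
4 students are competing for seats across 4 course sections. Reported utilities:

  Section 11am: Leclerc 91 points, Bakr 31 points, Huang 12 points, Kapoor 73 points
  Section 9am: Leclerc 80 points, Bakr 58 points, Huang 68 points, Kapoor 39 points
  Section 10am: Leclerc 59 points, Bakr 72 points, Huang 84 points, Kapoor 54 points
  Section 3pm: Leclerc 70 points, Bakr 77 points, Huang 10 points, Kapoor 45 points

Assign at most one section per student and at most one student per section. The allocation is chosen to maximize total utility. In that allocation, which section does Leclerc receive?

Leclerc receives Section 9am.

Optimal: Leclerc→Section 9am (80 points), Bakr→Section 3pm (77 points), Huang→Section 10am (84 points), Kapoor→Section 11am (73 points) — total 80+77+84+73 = 314 points.
Row-greedy (each student in turn takes its best remaining section) gives 291 points, worse by 23.
Next-best assignment: Leclerc→Section 11am, Bakr→Section 3pm, Huang→Section 10am, Kapoor→Section 9am = 291 points.
Checked against all permutations: 314 points is optimal.
Leclerc's own top section is Section 11am (91 points), but forcing Leclerc→Section 11am and reassigning the rest optimally gives only 291 points — worse by 23.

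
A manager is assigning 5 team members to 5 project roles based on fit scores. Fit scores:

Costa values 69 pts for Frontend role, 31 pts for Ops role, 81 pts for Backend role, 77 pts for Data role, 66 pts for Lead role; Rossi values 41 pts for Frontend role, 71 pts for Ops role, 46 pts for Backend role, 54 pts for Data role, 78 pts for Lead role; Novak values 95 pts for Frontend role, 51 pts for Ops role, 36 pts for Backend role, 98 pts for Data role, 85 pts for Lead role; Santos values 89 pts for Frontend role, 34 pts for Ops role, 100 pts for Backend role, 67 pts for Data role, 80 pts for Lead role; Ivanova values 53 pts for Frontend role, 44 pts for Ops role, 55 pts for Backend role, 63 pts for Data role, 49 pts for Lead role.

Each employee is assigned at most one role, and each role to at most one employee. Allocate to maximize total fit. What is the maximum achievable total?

Max total: 395 pts

Optimal: Costa→Lead role (66 pts), Rossi→Ops role (71 pts), Novak→Frontend role (95 pts), Santos→Backend role (100 pts), Ivanova→Data role (63 pts) — total 66+71+95+100+63 = 395 pts.
Max-entry greedy (repeatedly take the single best remaining cell) gives 389 pts, worse by 6.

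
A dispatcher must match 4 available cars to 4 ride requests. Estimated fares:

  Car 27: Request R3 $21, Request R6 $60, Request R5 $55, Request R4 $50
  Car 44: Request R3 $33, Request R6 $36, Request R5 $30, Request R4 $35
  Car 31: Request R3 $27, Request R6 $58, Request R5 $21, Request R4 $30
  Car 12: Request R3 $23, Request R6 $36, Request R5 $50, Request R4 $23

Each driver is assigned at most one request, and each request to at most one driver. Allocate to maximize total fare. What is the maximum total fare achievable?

Optimal: Car 27→Request R4 ($50), Car 44→Request R3 ($33), Car 31→Request R6 ($58), Car 12→Request R5 ($50) — total 50+33+58+50 = $191.
Column-greedy (each request in turn goes to its best remaining driver) gives $173, worse by 18.

Maximum total: $191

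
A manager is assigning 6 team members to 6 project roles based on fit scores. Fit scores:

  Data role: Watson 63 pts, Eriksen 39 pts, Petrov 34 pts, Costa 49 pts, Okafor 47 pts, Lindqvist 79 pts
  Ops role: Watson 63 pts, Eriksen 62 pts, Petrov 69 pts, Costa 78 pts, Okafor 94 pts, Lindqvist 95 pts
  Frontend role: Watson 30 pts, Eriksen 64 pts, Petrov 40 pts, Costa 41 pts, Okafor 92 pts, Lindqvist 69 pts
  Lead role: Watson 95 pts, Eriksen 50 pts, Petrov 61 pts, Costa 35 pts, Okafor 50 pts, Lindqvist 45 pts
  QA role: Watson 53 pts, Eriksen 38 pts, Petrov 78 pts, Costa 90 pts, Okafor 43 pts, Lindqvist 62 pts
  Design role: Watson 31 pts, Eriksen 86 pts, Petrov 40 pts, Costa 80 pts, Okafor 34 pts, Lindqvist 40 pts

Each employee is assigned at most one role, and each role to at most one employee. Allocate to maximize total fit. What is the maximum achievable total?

Max total: 511 pts

Optimal: Watson→Lead role (95 pts), Eriksen→Design role (86 pts), Petrov→Ops role (69 pts), Costa→QA role (90 pts), Okafor→Frontend role (92 pts), Lindqvist→Data role (79 pts) — total 95+86+69+90+92+79 = 511 pts.
Column-greedy (each role in turn goes to its best remaining employee) gives 462 pts, worse by 49.
No other one-to-one assignment exceeds 511 pts.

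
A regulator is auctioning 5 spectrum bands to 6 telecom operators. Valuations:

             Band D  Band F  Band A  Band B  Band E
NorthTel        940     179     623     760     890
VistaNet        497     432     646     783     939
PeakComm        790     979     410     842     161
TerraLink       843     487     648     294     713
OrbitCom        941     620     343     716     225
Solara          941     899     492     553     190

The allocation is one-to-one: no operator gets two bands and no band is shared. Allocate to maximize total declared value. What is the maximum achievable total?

Optimal: OrbitCom→Band D ($941M), Solara→Band F ($899M), TerraLink→Band A ($648M), PeakComm→Band B ($842M), VistaNet→Band E ($939M) — total 941+899+648+842+939 = $4269M.
Row-greedy (each operator in turn takes its best remaining band) gives $4222M, worse by 47.
Swapping VistaNet↔Solara (VistaNet→Band F $432M, Solara→Band E $190M) loses 1216.

Max total: $4269M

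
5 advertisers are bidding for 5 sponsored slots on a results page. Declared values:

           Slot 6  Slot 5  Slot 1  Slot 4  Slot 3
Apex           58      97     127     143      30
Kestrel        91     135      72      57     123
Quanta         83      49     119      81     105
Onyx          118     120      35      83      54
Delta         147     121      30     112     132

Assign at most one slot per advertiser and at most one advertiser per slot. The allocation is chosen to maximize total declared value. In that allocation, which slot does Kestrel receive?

Kestrel receives Slot 3.

Optimal: Apex→Slot 4 ($143), Kestrel→Slot 3 ($123), Quanta→Slot 1 ($119), Onyx→Slot 5 ($120), Delta→Slot 6 ($147) — total 143+123+119+120+147 = $652.
Column-greedy (each slot in turn goes to its best remaining advertiser) gives $597, worse by 55.
Every other assignment is strictly worse.
Kestrel's own top slot is Slot 5 ($135), but forcing Kestrel→Slot 5 and reassigning the rest optimally gives only $647 — worse by 5.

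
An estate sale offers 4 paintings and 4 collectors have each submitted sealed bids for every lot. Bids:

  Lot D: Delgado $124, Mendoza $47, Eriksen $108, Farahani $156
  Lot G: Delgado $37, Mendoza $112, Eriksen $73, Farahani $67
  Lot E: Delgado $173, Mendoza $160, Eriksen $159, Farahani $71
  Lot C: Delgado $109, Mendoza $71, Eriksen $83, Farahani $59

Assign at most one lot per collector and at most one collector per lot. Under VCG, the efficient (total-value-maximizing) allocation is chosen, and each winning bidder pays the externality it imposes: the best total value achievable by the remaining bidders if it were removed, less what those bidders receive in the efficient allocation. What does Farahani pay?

Farahani pays $15.

Efficient allocation: Delgado→Lot C ($109), Mendoza→Lot G ($112), Eriksen→Lot E ($159), Farahani→Lot D ($156); total welfare W = $536.
Farahani receives Lot D at value $156, so the others get W − 156 = $380.
Without Farahani: best allocation of the remaining 3 bidders over all 4 lots is Delgado→Lot D ($124), Mendoza→Lot G ($112), Eriksen→Lot E ($159), total $395.
VCG payment = (others' best without Farahani) − (others' welfare with Farahani) = 395 − 380 = $15.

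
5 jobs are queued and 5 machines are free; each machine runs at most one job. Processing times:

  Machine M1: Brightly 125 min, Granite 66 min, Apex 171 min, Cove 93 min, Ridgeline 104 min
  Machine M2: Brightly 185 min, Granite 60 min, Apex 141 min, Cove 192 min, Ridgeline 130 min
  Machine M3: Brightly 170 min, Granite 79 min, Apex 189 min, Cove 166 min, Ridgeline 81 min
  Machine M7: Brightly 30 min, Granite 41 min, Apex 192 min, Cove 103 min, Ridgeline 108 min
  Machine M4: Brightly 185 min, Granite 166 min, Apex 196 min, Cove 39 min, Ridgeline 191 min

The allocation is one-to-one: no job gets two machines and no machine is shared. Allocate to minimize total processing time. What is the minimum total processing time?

Min total: 357 min

This is the linear assignment problem.
Optimal: Brightly→Machine M7 (30 min), Granite→Machine M1 (66 min), Apex→Machine M2 (141 min), Cove→Machine M4 (39 min), Ridgeline→Machine M3 (81 min) — total 30+66+141+39+81 = 357 min.
Row-greedy (each job in turn takes its cheapest remaining machine) gives 381 min, worse by 24.
Next-best assignment: Brightly→Machine M7, Granite→Machine M2, Apex→Machine M1, Cove→Machine M4, Ridgeline→Machine M3 = 381 min.
Every other assignment is strictly worse.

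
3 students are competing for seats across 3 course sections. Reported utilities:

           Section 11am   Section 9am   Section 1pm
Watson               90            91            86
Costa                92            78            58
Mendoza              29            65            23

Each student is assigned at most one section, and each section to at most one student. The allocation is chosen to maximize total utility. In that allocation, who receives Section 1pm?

Watson receives Section 1pm.

Optimal: Watson→Section 1pm (86 points), Costa→Section 11am (92 points), Mendoza→Section 9am (65 points) — total 86+92+65 = 243 points.
Column-greedy (each section in turn goes to its best remaining student) gives 206 points, worse by 37.
Every other assignment is strictly worse.
Watson's own top section is Section 9am (91 points), but forcing Watson→Section 9am and reassigning the rest optimally gives only 206 points — worse by 37.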